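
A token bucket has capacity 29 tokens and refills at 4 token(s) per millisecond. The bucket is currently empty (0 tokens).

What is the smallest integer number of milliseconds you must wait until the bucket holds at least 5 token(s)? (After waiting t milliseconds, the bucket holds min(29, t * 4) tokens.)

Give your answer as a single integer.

Need t * 4 >= 5, so t >= 5/4.
Smallest integer t = ceil(5/4) = 2.

Answer: 2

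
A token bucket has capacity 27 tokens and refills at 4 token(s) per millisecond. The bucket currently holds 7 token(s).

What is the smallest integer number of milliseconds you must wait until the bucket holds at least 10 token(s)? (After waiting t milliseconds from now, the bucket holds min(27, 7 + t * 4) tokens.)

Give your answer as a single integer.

Need 7 + t * 4 >= 10, so t >= 3/4.
Smallest integer t = ceil(3/4) = 1.

Answer: 1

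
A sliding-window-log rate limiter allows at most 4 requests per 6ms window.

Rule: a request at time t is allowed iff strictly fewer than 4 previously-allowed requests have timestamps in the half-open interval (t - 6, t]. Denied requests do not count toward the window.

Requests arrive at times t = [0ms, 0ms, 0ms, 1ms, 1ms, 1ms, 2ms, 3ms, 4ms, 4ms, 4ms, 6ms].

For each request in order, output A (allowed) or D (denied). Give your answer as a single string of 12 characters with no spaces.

Answer: AAAADDDDDDDA

Derivation:
Tracking allowed requests in the window:
  req#1 t=0ms: ALLOW
  req#2 t=0ms: ALLOW
  req#3 t=0ms: ALLOW
  req#4 t=1ms: ALLOW
  req#5 t=1ms: DENY
  req#6 t=1ms: DENY
  req#7 t=2ms: DENY
  req#8 t=3ms: DENY
  req#9 t=4ms: DENY
  req#10 t=4ms: DENY
  req#11 t=4ms: DENY
  req#12 t=6ms: ALLOW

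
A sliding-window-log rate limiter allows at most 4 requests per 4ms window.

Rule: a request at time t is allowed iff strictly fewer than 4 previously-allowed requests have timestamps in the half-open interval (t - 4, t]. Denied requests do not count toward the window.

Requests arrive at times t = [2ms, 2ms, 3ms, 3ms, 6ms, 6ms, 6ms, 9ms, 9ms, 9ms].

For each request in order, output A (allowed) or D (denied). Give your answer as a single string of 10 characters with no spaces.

Answer: AAAAAADAAD

Derivation:
Tracking allowed requests in the window:
  req#1 t=2ms: ALLOW
  req#2 t=2ms: ALLOW
  req#3 t=3ms: ALLOW
  req#4 t=3ms: ALLOW
  req#5 t=6ms: ALLOW
  req#6 t=6ms: ALLOW
  req#7 t=6ms: DENY
  req#8 t=9ms: ALLOW
  req#9 t=9ms: ALLOW
  req#10 t=9ms: DENY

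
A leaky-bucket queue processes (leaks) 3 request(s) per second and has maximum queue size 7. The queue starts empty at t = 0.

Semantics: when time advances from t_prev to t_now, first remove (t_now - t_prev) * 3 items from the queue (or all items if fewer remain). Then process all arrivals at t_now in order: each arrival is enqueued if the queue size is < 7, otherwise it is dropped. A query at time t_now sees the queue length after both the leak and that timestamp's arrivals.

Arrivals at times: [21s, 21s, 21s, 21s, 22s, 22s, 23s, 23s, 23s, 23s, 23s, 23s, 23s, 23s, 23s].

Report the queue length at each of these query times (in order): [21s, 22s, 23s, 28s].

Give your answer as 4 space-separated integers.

Answer: 4 3 7 0

Derivation:
Queue lengths at query times:
  query t=21s: backlog = 4
  query t=22s: backlog = 3
  query t=23s: backlog = 7
  query t=28s: backlog = 0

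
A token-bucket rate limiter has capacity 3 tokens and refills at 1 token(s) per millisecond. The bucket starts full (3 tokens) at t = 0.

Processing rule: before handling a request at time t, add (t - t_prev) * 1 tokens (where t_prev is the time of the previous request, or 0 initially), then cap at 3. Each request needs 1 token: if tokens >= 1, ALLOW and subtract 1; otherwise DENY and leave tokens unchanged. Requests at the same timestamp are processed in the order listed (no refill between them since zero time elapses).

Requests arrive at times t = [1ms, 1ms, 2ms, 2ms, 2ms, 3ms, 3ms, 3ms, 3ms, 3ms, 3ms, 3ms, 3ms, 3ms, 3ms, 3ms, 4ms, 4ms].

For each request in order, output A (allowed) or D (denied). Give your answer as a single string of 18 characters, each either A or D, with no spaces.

Simulating step by step:
  req#1 t=1ms: ALLOW
  req#2 t=1ms: ALLOW
  req#3 t=2ms: ALLOW
  req#4 t=2ms: ALLOW
  req#5 t=2ms: DENY
  req#6 t=3ms: ALLOW
  req#7 t=3ms: DENY
  req#8 t=3ms: DENY
  req#9 t=3ms: DENY
  req#10 t=3ms: DENY
  req#11 t=3ms: DENY
  req#12 t=3ms: DENY
  req#13 t=3ms: DENY
  req#14 t=3ms: DENY
  req#15 t=3ms: DENY
  req#16 t=3ms: DENY
  req#17 t=4ms: ALLOW
  req#18 t=4ms: DENY

Answer: AAAADADDDDDDDDDDAD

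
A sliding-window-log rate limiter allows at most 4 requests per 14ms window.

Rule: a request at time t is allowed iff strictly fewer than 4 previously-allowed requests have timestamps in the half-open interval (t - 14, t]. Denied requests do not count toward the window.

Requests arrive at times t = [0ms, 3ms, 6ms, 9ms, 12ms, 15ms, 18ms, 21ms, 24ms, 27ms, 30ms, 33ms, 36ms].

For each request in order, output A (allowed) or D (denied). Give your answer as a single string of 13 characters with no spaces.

Answer: AAAADAAAADAAA

Derivation:
Tracking allowed requests in the window:
  req#1 t=0ms: ALLOW
  req#2 t=3ms: ALLOW
  req#3 t=6ms: ALLOW
  req#4 t=9ms: ALLOW
  req#5 t=12ms: DENY
  req#6 t=15ms: ALLOW
  req#7 t=18ms: ALLOW
  req#8 t=21ms: ALLOW
  req#9 t=24ms: ALLOW
  req#10 t=27ms: DENY
  req#11 t=30ms: ALLOW
  req#12 t=33ms: ALLOW
  req#13 t=36ms: ALLOW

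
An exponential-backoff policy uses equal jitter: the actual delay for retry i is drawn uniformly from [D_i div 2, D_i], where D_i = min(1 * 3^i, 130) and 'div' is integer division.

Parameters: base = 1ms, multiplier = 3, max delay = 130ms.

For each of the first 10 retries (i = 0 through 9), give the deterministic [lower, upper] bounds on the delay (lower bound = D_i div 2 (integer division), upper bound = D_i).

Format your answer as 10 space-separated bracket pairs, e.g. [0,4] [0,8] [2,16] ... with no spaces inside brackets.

Computing bounds per retry:
  i=0: D_i=min(1*3^0,130)=1, bounds=[0,1]
  i=1: D_i=min(1*3^1,130)=3, bounds=[1,3]
  i=2: D_i=min(1*3^2,130)=9, bounds=[4,9]
  i=3: D_i=min(1*3^3,130)=27, bounds=[13,27]
  i=4: D_i=min(1*3^4,130)=81, bounds=[40,81]
  i=5: D_i=min(1*3^5,130)=130, bounds=[65,130]
  i=6: D_i=min(1*3^6,130)=130, bounds=[65,130]
  i=7: D_i=min(1*3^7,130)=130, bounds=[65,130]
  i=8: D_i=min(1*3^8,130)=130, bounds=[65,130]
  i=9: D_i=min(1*3^9,130)=130, bounds=[65,130]

Answer: [0,1] [1,3] [4,9] [13,27] [40,81] [65,130] [65,130] [65,130] [65,130] [65,130]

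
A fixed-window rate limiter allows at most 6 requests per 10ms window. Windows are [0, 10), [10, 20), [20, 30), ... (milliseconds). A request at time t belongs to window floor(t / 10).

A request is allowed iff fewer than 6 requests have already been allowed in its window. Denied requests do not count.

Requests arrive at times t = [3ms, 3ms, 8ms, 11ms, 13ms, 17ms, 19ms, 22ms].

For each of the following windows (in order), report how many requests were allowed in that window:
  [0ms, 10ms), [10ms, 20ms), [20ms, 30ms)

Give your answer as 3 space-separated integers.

Processing requests:
  req#1 t=3ms (window 0): ALLOW
  req#2 t=3ms (window 0): ALLOW
  req#3 t=8ms (window 0): ALLOW
  req#4 t=11ms (window 1): ALLOW
  req#5 t=13ms (window 1): ALLOW
  req#6 t=17ms (window 1): ALLOW
  req#7 t=19ms (window 1): ALLOW
  req#8 t=22ms (window 2): ALLOW

Allowed counts by window: 3 4 1

Answer: 3 4 1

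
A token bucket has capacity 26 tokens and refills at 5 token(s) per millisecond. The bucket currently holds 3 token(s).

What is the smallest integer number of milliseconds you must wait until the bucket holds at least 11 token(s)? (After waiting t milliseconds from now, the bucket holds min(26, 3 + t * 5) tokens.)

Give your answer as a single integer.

Answer: 2

Derivation:
Need 3 + t * 5 >= 11, so t >= 8/5.
Smallest integer t = ceil(8/5) = 2.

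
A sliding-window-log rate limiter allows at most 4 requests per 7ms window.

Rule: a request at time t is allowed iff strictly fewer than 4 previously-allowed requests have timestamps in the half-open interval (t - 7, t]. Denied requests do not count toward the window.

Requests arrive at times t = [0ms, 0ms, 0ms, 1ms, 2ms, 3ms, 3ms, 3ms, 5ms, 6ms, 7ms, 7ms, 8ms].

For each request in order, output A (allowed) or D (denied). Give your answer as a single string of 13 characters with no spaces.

Answer: AAAADDDDDDAAA

Derivation:
Tracking allowed requests in the window:
  req#1 t=0ms: ALLOW
  req#2 t=0ms: ALLOW
  req#3 t=0ms: ALLOW
  req#4 t=1ms: ALLOW
  req#5 t=2ms: DENY
  req#6 t=3ms: DENY
  req#7 t=3ms: DENY
  req#8 t=3ms: DENY
  req#9 t=5ms: DENY
  req#10 t=6ms: DENY
  req#11 t=7ms: ALLOW
  req#12 t=7ms: ALLOW
  req#13 t=8ms: ALLOW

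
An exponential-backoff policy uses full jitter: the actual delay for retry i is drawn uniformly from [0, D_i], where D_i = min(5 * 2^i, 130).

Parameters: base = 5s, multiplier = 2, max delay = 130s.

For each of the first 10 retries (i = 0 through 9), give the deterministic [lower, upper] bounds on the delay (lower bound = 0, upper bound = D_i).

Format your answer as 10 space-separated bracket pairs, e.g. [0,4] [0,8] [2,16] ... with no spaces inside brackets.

Answer: [0,5] [0,10] [0,20] [0,40] [0,80] [0,130] [0,130] [0,130] [0,130] [0,130]

Derivation:
Computing bounds per retry:
  i=0: D_i=min(5*2^0,130)=5, bounds=[0,5]
  i=1: D_i=min(5*2^1,130)=10, bounds=[0,10]
  i=2: D_i=min(5*2^2,130)=20, bounds=[0,20]
  i=3: D_i=min(5*2^3,130)=40, bounds=[0,40]
  i=4: D_i=min(5*2^4,130)=80, bounds=[0,80]
  i=5: D_i=min(5*2^5,130)=130, bounds=[0,130]
  i=6: D_i=min(5*2^6,130)=130, bounds=[0,130]
  i=7: D_i=min(5*2^7,130)=130, bounds=[0,130]
  i=8: D_i=min(5*2^8,130)=130, bounds=[0,130]
  i=9: D_i=min(5*2^9,130)=130, bounds=[0,130]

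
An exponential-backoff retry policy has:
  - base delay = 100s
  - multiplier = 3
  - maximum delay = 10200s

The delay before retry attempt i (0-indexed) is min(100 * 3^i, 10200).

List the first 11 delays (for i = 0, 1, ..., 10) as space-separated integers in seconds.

Computing each delay:
  i=0: min(100*3^0, 10200) = 100
  i=1: min(100*3^1, 10200) = 300
  i=2: min(100*3^2, 10200) = 900
  i=3: min(100*3^3, 10200) = 2700
  i=4: min(100*3^4, 10200) = 8100
  i=5: min(100*3^5, 10200) = 10200
  i=6: min(100*3^6, 10200) = 10200
  i=7: min(100*3^7, 10200) = 10200
  i=8: min(100*3^8, 10200) = 10200
  i=9: min(100*3^9, 10200) = 10200
  i=10: min(100*3^10, 10200) = 10200

Answer: 100 300 900 2700 8100 10200 10200 10200 10200 10200 10200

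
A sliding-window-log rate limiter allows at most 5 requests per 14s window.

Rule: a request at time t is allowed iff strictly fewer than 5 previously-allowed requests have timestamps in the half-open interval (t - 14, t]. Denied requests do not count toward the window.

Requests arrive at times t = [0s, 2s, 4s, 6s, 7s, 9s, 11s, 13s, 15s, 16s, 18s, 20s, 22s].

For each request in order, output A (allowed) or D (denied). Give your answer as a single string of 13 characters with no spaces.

Tracking allowed requests in the window:
  req#1 t=0s: ALLOW
  req#2 t=2s: ALLOW
  req#3 t=4s: ALLOW
  req#4 t=6s: ALLOW
  req#5 t=7s: ALLOW
  req#6 t=9s: DENY
  req#7 t=11s: DENY
  req#8 t=13s: DENY
  req#9 t=15s: ALLOW
  req#10 t=16s: ALLOW
  req#11 t=18s: ALLOW
  req#12 t=20s: ALLOW
  req#13 t=22s: ALLOW

Answer: AAAAADDDAAAAA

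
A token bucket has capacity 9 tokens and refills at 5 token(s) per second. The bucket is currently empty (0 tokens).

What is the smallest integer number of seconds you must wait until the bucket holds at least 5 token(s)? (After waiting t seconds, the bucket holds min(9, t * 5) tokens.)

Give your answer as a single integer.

Answer: 1

Derivation:
Need t * 5 >= 5, so t >= 5/5.
Smallest integer t = ceil(5/5) = 1.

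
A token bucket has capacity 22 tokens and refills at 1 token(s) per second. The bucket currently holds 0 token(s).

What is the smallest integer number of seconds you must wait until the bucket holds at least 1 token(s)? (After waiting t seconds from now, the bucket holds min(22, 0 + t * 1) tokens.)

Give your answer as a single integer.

Answer: 1

Derivation:
Need 0 + t * 1 >= 1, so t >= 1/1.
Smallest integer t = ceil(1/1) = 1.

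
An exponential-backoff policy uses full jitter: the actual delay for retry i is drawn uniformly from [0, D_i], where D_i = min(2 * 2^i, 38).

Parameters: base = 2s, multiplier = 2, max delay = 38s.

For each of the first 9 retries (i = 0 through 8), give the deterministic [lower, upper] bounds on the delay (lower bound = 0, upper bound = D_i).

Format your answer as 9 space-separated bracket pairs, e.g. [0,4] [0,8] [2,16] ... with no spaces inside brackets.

Computing bounds per retry:
  i=0: D_i=min(2*2^0,38)=2, bounds=[0,2]
  i=1: D_i=min(2*2^1,38)=4, bounds=[0,4]
  i=2: D_i=min(2*2^2,38)=8, bounds=[0,8]
  i=3: D_i=min(2*2^3,38)=16, bounds=[0,16]
  i=4: D_i=min(2*2^4,38)=32, bounds=[0,32]
  i=5: D_i=min(2*2^5,38)=38, bounds=[0,38]
  i=6: D_i=min(2*2^6,38)=38, bounds=[0,38]
  i=7: D_i=min(2*2^7,38)=38, bounds=[0,38]
  i=8: D_i=min(2*2^8,38)=38, bounds=[0,38]

Answer: [0,2] [0,4] [0,8] [0,16] [0,32] [0,38] [0,38] [0,38] [0,38]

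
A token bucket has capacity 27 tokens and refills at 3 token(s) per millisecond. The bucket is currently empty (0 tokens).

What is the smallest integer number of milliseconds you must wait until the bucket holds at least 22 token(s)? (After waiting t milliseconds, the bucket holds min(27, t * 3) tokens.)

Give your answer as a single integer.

Need t * 3 >= 22, so t >= 22/3.
Smallest integer t = ceil(22/3) = 8.

Answer: 8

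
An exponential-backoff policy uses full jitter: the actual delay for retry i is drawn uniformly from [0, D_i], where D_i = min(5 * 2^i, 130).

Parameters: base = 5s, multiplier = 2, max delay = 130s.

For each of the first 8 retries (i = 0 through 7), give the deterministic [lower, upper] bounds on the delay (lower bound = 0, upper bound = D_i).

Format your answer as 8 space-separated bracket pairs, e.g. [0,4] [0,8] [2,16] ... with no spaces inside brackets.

Computing bounds per retry:
  i=0: D_i=min(5*2^0,130)=5, bounds=[0,5]
  i=1: D_i=min(5*2^1,130)=10, bounds=[0,10]
  i=2: D_i=min(5*2^2,130)=20, bounds=[0,20]
  i=3: D_i=min(5*2^3,130)=40, bounds=[0,40]
  i=4: D_i=min(5*2^4,130)=80, bounds=[0,80]
  i=5: D_i=min(5*2^5,130)=130, bounds=[0,130]
  i=6: D_i=min(5*2^6,130)=130, bounds=[0,130]
  i=7: D_i=min(5*2^7,130)=130, bounds=[0,130]

Answer: [0,5] [0,10] [0,20] [0,40] [0,80] [0,130] [0,130] [0,130]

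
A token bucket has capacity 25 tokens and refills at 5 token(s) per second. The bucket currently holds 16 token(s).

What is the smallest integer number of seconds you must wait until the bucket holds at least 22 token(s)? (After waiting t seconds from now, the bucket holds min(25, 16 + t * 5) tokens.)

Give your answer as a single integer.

Need 16 + t * 5 >= 22, so t >= 6/5.
Smallest integer t = ceil(6/5) = 2.

Answer: 2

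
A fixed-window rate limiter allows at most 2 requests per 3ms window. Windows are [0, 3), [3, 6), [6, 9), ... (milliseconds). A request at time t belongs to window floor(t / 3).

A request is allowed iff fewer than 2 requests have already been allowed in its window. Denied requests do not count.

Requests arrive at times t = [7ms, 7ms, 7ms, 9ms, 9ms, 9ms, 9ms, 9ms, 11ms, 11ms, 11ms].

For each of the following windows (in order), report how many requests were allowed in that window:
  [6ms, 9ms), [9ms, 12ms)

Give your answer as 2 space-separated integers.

Processing requests:
  req#1 t=7ms (window 2): ALLOW
  req#2 t=7ms (window 2): ALLOW
  req#3 t=7ms (window 2): DENY
  req#4 t=9ms (window 3): ALLOW
  req#5 t=9ms (window 3): ALLOW
  req#6 t=9ms (window 3): DENY
  req#7 t=9ms (window 3): DENY
  req#8 t=9ms (window 3): DENY
  req#9 t=11ms (window 3): DENY
  req#10 t=11ms (window 3): DENY
  req#11 t=11ms (window 3): DENY

Allowed counts by window: 2 2

Answer: 2 2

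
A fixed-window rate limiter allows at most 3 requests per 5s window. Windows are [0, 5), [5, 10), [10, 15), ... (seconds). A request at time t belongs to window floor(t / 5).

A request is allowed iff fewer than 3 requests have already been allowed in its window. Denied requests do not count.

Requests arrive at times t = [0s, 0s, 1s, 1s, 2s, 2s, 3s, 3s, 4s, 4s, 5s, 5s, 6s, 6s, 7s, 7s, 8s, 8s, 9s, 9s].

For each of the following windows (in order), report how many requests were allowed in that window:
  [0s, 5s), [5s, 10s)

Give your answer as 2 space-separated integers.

Processing requests:
  req#1 t=0s (window 0): ALLOW
  req#2 t=0s (window 0): ALLOW
  req#3 t=1s (window 0): ALLOW
  req#4 t=1s (window 0): DENY
  req#5 t=2s (window 0): DENY
  req#6 t=2s (window 0): DENY
  req#7 t=3s (window 0): DENY
  req#8 t=3s (window 0): DENY
  req#9 t=4s (window 0): DENY
  req#10 t=4s (window 0): DENY
  req#11 t=5s (window 1): ALLOW
  req#12 t=5s (window 1): ALLOW
  req#13 t=6s (window 1): ALLOW
  req#14 t=6s (window 1): DENY
  req#15 t=7s (window 1): DENY
  req#16 t=7s (window 1): DENY
  req#17 t=8s (window 1): DENY
  req#18 t=8s (window 1): DENY
  req#19 t=9s (window 1): DENY
  req#20 t=9s (window 1): DENY

Allowed counts by window: 3 3

Answer: 3 3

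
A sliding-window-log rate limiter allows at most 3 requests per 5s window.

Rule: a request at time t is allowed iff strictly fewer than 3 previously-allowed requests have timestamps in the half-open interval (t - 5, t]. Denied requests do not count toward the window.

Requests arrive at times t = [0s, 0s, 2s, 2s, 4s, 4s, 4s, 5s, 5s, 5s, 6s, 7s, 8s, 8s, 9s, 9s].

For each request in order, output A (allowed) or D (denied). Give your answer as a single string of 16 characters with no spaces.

Tracking allowed requests in the window:
  req#1 t=0s: ALLOW
  req#2 t=0s: ALLOW
  req#3 t=2s: ALLOW
  req#4 t=2s: DENY
  req#5 t=4s: DENY
  req#6 t=4s: DENY
  req#7 t=4s: DENY
  req#8 t=5s: ALLOW
  req#9 t=5s: ALLOW
  req#10 t=5s: DENY
  req#11 t=6s: DENY
  req#12 t=7s: ALLOW
  req#13 t=8s: DENY
  req#14 t=8s: DENY
  req#15 t=9s: DENY
  req#16 t=9s: DENY

Answer: AAADDDDAADDADDDD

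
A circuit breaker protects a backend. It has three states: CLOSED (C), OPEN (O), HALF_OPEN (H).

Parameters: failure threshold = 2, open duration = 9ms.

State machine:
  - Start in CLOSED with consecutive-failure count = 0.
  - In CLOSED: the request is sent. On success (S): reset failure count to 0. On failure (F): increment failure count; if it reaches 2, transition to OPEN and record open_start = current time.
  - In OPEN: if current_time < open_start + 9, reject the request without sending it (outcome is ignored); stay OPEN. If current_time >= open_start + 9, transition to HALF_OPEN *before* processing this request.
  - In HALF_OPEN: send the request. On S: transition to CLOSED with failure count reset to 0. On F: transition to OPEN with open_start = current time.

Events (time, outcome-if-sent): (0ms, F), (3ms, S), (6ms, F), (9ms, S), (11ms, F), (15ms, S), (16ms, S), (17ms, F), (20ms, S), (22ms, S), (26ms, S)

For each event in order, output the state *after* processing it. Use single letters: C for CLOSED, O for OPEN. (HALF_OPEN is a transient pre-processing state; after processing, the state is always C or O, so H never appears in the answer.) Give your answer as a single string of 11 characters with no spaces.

Answer: CCCCCCCCCCC

Derivation:
State after each event:
  event#1 t=0ms outcome=F: state=CLOSED
  event#2 t=3ms outcome=S: state=CLOSED
  event#3 t=6ms outcome=F: state=CLOSED
  event#4 t=9ms outcome=S: state=CLOSED
  event#5 t=11ms outcome=F: state=CLOSED
  event#6 t=15ms outcome=S: state=CLOSED
  event#7 t=16ms outcome=S: state=CLOSED
  event#8 t=17ms outcome=F: state=CLOSED
  event#9 t=20ms outcome=S: state=CLOSED
  event#10 t=22ms outcome=S: state=CLOSED
  event#11 t=26ms outcome=S: state=CLOSED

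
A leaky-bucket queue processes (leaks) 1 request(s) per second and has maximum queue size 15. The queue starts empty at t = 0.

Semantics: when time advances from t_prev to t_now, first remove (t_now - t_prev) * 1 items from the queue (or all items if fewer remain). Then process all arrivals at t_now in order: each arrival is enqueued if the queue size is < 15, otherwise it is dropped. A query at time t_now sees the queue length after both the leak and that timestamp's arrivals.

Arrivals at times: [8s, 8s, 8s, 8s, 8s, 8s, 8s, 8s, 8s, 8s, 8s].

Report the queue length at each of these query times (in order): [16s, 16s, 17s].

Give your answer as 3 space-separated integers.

Answer: 3 3 2

Derivation:
Queue lengths at query times:
  query t=16s: backlog = 3
  query t=16s: backlog = 3
  query t=17s: backlog = 2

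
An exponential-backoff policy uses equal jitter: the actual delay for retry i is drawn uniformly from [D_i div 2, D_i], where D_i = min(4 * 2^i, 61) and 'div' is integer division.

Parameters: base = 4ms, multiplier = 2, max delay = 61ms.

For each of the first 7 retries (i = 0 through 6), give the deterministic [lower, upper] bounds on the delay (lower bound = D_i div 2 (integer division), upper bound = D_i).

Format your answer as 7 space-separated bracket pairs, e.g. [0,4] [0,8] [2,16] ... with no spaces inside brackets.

Answer: [2,4] [4,8] [8,16] [16,32] [30,61] [30,61] [30,61]

Derivation:
Computing bounds per retry:
  i=0: D_i=min(4*2^0,61)=4, bounds=[2,4]
  i=1: D_i=min(4*2^1,61)=8, bounds=[4,8]
  i=2: D_i=min(4*2^2,61)=16, bounds=[8,16]
  i=3: D_i=min(4*2^3,61)=32, bounds=[16,32]
  i=4: D_i=min(4*2^4,61)=61, bounds=[30,61]
  i=5: D_i=min(4*2^5,61)=61, bounds=[30,61]
  i=6: D_i=min(4*2^6,61)=61, bounds=[30,61]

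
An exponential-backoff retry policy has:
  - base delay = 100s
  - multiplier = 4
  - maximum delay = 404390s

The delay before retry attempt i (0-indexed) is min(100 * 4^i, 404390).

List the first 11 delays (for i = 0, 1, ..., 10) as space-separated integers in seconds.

Answer: 100 400 1600 6400 25600 102400 404390 404390 404390 404390 404390

Derivation:
Computing each delay:
  i=0: min(100*4^0, 404390) = 100
  i=1: min(100*4^1, 404390) = 400
  i=2: min(100*4^2, 404390) = 1600
  i=3: min(100*4^3, 404390) = 6400
  i=4: min(100*4^4, 404390) = 25600
  i=5: min(100*4^5, 404390) = 102400
  i=6: min(100*4^6, 404390) = 404390
  i=7: min(100*4^7, 404390) = 404390
  i=8: min(100*4^8, 404390) = 404390
  i=9: min(100*4^9, 404390) = 404390
  i=10: min(100*4^10, 404390) = 404390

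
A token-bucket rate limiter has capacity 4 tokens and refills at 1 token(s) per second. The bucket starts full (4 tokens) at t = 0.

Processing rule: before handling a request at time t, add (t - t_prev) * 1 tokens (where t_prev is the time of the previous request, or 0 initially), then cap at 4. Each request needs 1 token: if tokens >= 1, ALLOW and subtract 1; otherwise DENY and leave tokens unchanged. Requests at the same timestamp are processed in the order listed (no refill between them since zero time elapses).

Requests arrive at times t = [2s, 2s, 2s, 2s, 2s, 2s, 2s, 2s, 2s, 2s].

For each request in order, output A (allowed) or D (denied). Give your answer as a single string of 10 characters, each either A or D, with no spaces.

Answer: AAAADDDDDD

Derivation:
Simulating step by step:
  req#1 t=2s: ALLOW
  req#2 t=2s: ALLOW
  req#3 t=2s: ALLOW
  req#4 t=2s: ALLOW
  req#5 t=2s: DENY
  req#6 t=2s: DENY
  req#7 t=2s: DENY
  req#8 t=2s: DENY
  req#9 t=2s: DENY
  req#10 t=2s: DENY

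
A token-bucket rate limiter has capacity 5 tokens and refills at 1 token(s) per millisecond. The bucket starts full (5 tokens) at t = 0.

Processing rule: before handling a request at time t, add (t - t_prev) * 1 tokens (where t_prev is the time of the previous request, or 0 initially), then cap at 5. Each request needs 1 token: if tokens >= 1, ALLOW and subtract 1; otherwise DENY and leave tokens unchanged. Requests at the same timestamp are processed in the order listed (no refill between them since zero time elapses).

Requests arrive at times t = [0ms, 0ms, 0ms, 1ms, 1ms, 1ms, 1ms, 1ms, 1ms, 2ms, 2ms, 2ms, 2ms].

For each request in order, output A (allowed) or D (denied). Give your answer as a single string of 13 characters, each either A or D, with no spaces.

Simulating step by step:
  req#1 t=0ms: ALLOW
  req#2 t=0ms: ALLOW
  req#3 t=0ms: ALLOW
  req#4 t=1ms: ALLOW
  req#5 t=1ms: ALLOW
  req#6 t=1ms: ALLOW
  req#7 t=1ms: DENY
  req#8 t=1ms: DENY
  req#9 t=1ms: DENY
  req#10 t=2ms: ALLOW
  req#11 t=2ms: DENY
  req#12 t=2ms: DENY
  req#13 t=2ms: DENY

Answer: AAAAAADDDADDD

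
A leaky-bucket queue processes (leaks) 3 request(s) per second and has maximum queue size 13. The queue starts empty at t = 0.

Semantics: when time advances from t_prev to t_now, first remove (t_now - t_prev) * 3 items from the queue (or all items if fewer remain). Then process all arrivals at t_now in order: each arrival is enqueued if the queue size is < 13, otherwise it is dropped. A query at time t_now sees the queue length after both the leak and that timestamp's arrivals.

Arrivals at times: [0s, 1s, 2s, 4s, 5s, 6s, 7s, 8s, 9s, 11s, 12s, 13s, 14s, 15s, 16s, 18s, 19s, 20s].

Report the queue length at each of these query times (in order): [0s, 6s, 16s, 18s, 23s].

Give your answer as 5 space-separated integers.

Queue lengths at query times:
  query t=0s: backlog = 1
  query t=6s: backlog = 1
  query t=16s: backlog = 1
  query t=18s: backlog = 1
  query t=23s: backlog = 0

Answer: 1 1 1 1 0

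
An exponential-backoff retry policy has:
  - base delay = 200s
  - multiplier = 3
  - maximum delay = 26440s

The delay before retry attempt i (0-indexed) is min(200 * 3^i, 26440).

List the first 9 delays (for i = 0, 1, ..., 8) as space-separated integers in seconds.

Answer: 200 600 1800 5400 16200 26440 26440 26440 26440

Derivation:
Computing each delay:
  i=0: min(200*3^0, 26440) = 200
  i=1: min(200*3^1, 26440) = 600
  i=2: min(200*3^2, 26440) = 1800
  i=3: min(200*3^3, 26440) = 5400
  i=4: min(200*3^4, 26440) = 16200
  i=5: min(200*3^5, 26440) = 26440
  i=6: min(200*3^6, 26440) = 26440
  i=7: min(200*3^7, 26440) = 26440
  i=8: min(200*3^8, 26440) = 26440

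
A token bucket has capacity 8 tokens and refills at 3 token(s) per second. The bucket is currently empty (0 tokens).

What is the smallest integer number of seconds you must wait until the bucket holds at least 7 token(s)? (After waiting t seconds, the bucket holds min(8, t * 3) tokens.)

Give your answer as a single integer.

Answer: 3

Derivation:
Need t * 3 >= 7, so t >= 7/3.
Smallest integer t = ceil(7/3) = 3.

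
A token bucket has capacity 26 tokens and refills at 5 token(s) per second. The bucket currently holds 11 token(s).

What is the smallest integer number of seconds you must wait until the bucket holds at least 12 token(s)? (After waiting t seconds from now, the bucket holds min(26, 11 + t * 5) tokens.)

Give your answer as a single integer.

Need 11 + t * 5 >= 12, so t >= 1/5.
Smallest integer t = ceil(1/5) = 1.

Answer: 1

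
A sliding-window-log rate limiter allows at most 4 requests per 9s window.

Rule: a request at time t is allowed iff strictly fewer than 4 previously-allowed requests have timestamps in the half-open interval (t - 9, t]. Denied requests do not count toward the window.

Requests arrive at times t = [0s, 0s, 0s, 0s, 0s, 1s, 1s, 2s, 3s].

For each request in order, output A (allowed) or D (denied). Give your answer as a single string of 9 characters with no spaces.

Answer: AAAADDDDD

Derivation:
Tracking allowed requests in the window:
  req#1 t=0s: ALLOW
  req#2 t=0s: ALLOW
  req#3 t=0s: ALLOW
  req#4 t=0s: ALLOW
  req#5 t=0s: DENY
  req#6 t=1s: DENY
  req#7 t=1s: DENY
  req#8 t=2s: DENY
  req#9 t=3s: DENY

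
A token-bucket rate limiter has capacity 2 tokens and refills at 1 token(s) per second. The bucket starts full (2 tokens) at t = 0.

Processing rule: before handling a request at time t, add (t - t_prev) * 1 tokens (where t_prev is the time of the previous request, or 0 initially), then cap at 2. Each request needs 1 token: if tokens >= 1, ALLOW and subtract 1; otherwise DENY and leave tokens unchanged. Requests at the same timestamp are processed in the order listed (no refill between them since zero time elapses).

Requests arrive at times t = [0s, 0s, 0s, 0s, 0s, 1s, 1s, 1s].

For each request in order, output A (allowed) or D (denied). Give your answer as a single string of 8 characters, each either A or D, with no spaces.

Simulating step by step:
  req#1 t=0s: ALLOW
  req#2 t=0s: ALLOW
  req#3 t=0s: DENY
  req#4 t=0s: DENY
  req#5 t=0s: DENY
  req#6 t=1s: ALLOW
  req#7 t=1s: DENY
  req#8 t=1s: DENY

Answer: AADDDADD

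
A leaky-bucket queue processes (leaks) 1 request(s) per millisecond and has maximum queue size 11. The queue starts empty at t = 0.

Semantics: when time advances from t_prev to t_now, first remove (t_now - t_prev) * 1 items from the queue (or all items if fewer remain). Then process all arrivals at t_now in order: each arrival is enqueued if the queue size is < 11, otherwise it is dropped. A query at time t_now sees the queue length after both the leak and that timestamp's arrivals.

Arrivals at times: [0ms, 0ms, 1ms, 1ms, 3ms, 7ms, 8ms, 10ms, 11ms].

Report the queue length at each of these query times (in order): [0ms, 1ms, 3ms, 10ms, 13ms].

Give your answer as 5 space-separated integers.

Queue lengths at query times:
  query t=0ms: backlog = 2
  query t=1ms: backlog = 3
  query t=3ms: backlog = 2
  query t=10ms: backlog = 1
  query t=13ms: backlog = 0

Answer: 2 3 2 1 0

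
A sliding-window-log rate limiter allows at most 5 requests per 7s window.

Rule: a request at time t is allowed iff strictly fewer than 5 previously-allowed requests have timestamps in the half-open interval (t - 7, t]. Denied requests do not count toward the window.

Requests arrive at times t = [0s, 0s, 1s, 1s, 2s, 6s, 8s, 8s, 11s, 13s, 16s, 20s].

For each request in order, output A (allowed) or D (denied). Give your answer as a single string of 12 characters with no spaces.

Tracking allowed requests in the window:
  req#1 t=0s: ALLOW
  req#2 t=0s: ALLOW
  req#3 t=1s: ALLOW
  req#4 t=1s: ALLOW
  req#5 t=2s: ALLOW
  req#6 t=6s: DENY
  req#7 t=8s: ALLOW
  req#8 t=8s: ALLOW
  req#9 t=11s: ALLOW
  req#10 t=13s: ALLOW
  req#11 t=16s: ALLOW
  req#12 t=20s: ALLOW

Answer: AAAAADAAAAAA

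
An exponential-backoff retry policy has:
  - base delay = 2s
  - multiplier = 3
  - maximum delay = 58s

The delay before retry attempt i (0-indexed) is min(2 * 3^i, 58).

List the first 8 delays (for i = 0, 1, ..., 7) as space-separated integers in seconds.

Answer: 2 6 18 54 58 58 58 58

Derivation:
Computing each delay:
  i=0: min(2*3^0, 58) = 2
  i=1: min(2*3^1, 58) = 6
  i=2: min(2*3^2, 58) = 18
  i=3: min(2*3^3, 58) = 54
  i=4: min(2*3^4, 58) = 58
  i=5: min(2*3^5, 58) = 58
  i=6: min(2*3^6, 58) = 58
  i=7: min(2*3^7, 58) = 58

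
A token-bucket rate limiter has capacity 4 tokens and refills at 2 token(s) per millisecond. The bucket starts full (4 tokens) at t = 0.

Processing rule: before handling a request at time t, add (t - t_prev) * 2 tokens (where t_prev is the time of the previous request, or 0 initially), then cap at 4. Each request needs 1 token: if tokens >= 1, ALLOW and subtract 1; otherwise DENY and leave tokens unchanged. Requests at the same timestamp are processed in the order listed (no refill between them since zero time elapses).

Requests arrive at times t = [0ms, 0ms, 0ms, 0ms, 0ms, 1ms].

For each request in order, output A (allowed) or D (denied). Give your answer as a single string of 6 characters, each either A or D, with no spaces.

Answer: AAAADA

Derivation:
Simulating step by step:
  req#1 t=0ms: ALLOW
  req#2 t=0ms: ALLOW
  req#3 t=0ms: ALLOW
  req#4 t=0ms: ALLOW
  req#5 t=0ms: DENY
  req#6 t=1ms: ALLOW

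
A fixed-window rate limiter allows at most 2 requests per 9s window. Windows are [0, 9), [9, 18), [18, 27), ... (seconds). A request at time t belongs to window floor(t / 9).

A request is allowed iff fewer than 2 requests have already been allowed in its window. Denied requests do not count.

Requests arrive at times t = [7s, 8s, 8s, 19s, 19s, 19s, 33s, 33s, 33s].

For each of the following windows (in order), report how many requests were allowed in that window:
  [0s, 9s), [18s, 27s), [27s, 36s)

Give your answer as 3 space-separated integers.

Processing requests:
  req#1 t=7s (window 0): ALLOW
  req#2 t=8s (window 0): ALLOW
  req#3 t=8s (window 0): DENY
  req#4 t=19s (window 2): ALLOW
  req#5 t=19s (window 2): ALLOW
  req#6 t=19s (window 2): DENY
  req#7 t=33s (window 3): ALLOW
  req#8 t=33s (window 3): ALLOW
  req#9 t=33s (window 3): DENY

Allowed counts by window: 2 2 2

Answer: 2 2 2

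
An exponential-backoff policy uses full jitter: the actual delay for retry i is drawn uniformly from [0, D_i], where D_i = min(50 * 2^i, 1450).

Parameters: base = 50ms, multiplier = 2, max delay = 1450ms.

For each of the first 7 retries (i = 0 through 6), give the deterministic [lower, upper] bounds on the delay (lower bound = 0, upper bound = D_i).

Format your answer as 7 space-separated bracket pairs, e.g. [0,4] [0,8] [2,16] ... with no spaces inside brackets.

Computing bounds per retry:
  i=0: D_i=min(50*2^0,1450)=50, bounds=[0,50]
  i=1: D_i=min(50*2^1,1450)=100, bounds=[0,100]
  i=2: D_i=min(50*2^2,1450)=200, bounds=[0,200]
  i=3: D_i=min(50*2^3,1450)=400, bounds=[0,400]
  i=4: D_i=min(50*2^4,1450)=800, bounds=[0,800]
  i=5: D_i=min(50*2^5,1450)=1450, bounds=[0,1450]
  i=6: D_i=min(50*2^6,1450)=1450, bounds=[0,1450]

Answer: [0,50] [0,100] [0,200] [0,400] [0,800] [0,1450] [0,1450]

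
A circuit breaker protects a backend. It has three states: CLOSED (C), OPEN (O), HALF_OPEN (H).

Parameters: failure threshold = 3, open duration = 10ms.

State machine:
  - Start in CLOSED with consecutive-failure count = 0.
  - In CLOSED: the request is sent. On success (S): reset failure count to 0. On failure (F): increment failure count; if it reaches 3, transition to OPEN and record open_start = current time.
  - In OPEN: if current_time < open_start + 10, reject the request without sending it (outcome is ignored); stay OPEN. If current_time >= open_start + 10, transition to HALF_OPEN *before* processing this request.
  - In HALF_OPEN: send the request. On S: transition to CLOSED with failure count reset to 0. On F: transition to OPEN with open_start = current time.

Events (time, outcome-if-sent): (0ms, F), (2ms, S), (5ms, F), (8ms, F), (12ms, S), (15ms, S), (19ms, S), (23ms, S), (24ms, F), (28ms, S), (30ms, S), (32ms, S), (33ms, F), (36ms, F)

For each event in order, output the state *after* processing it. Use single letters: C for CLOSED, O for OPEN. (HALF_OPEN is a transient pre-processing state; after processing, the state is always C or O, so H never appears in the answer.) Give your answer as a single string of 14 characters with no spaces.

Answer: CCCCCCCCCCCCCC

Derivation:
State after each event:
  event#1 t=0ms outcome=F: state=CLOSED
  event#2 t=2ms outcome=S: state=CLOSED
  event#3 t=5ms outcome=F: state=CLOSED
  event#4 t=8ms outcome=F: state=CLOSED
  event#5 t=12ms outcome=S: state=CLOSED
  event#6 t=15ms outcome=S: state=CLOSED
  event#7 t=19ms outcome=S: state=CLOSED
  event#8 t=23ms outcome=S: state=CLOSED
  event#9 t=24ms outcome=F: state=CLOSED
  event#10 t=28ms outcome=S: state=CLOSED
  event#11 t=30ms outcome=S: state=CLOSED
  event#12 t=32ms outcome=S: state=CLOSED
  event#13 t=33ms outcome=F: state=CLOSED
  event#14 t=36ms outcome=F: state=CLOSED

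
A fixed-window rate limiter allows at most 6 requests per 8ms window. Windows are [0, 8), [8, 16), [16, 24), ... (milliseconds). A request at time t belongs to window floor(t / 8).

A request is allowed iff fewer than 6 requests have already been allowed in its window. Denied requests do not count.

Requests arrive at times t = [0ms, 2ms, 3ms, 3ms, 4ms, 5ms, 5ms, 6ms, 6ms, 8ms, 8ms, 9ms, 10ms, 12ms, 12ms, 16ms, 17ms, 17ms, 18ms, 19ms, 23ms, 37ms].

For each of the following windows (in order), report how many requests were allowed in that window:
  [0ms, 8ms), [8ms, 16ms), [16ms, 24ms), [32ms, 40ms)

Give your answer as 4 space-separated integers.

Answer: 6 6 6 1

Derivation:
Processing requests:
  req#1 t=0ms (window 0): ALLOW
  req#2 t=2ms (window 0): ALLOW
  req#3 t=3ms (window 0): ALLOW
  req#4 t=3ms (window 0): ALLOW
  req#5 t=4ms (window 0): ALLOW
  req#6 t=5ms (window 0): ALLOW
  req#7 t=5ms (window 0): DENY
  req#8 t=6ms (window 0): DENY
  req#9 t=6ms (window 0): DENY
  req#10 t=8ms (window 1): ALLOW
  req#11 t=8ms (window 1): ALLOW
  req#12 t=9ms (window 1): ALLOW
  req#13 t=10ms (window 1): ALLOW
  req#14 t=12ms (window 1): ALLOW
  req#15 t=12ms (window 1): ALLOW
  req#16 t=16ms (window 2): ALLOW
  req#17 t=17ms (window 2): ALLOW
  req#18 t=17ms (window 2): ALLOW
  req#19 t=18ms (window 2): ALLOW
  req#20 t=19ms (window 2): ALLOW
  req#21 t=23ms (window 2): ALLOW
  req#22 t=37ms (window 4): ALLOW

Allowed counts by window: 6 6 6 1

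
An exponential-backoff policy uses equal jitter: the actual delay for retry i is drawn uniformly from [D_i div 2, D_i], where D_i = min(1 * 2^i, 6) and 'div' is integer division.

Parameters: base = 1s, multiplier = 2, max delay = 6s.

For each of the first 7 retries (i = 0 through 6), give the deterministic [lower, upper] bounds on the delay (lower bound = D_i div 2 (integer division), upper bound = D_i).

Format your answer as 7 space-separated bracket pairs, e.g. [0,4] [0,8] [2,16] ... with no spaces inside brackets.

Computing bounds per retry:
  i=0: D_i=min(1*2^0,6)=1, bounds=[0,1]
  i=1: D_i=min(1*2^1,6)=2, bounds=[1,2]
  i=2: D_i=min(1*2^2,6)=4, bounds=[2,4]
  i=3: D_i=min(1*2^3,6)=6, bounds=[3,6]
  i=4: D_i=min(1*2^4,6)=6, bounds=[3,6]
  i=5: D_i=min(1*2^5,6)=6, bounds=[3,6]
  i=6: D_i=min(1*2^6,6)=6, bounds=[3,6]

Answer: [0,1] [1,2] [2,4] [3,6] [3,6] [3,6] [3,6]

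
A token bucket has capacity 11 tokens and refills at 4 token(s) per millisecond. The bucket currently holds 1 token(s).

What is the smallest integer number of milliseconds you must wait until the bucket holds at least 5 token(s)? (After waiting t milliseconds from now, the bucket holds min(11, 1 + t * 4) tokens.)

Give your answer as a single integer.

Need 1 + t * 4 >= 5, so t >= 4/4.
Smallest integer t = ceil(4/4) = 1.

Answer: 1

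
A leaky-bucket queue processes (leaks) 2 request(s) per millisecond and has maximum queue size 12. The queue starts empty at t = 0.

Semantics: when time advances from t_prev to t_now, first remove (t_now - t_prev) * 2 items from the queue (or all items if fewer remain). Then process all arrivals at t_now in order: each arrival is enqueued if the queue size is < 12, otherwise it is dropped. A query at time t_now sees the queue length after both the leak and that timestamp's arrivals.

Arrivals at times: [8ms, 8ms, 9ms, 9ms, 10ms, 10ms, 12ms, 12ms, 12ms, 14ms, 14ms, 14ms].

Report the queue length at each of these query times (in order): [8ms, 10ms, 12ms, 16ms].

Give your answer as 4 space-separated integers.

Queue lengths at query times:
  query t=8ms: backlog = 2
  query t=10ms: backlog = 2
  query t=12ms: backlog = 3
  query t=16ms: backlog = 0

Answer: 2 2 3 0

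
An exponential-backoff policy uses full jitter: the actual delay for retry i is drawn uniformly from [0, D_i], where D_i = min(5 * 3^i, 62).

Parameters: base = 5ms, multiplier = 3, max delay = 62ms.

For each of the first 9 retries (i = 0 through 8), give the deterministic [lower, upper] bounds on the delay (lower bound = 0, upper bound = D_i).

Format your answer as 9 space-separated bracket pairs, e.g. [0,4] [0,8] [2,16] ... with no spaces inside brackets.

Computing bounds per retry:
  i=0: D_i=min(5*3^0,62)=5, bounds=[0,5]
  i=1: D_i=min(5*3^1,62)=15, bounds=[0,15]
  i=2: D_i=min(5*3^2,62)=45, bounds=[0,45]
  i=3: D_i=min(5*3^3,62)=62, bounds=[0,62]
  i=4: D_i=min(5*3^4,62)=62, bounds=[0,62]
  i=5: D_i=min(5*3^5,62)=62, bounds=[0,62]
  i=6: D_i=min(5*3^6,62)=62, bounds=[0,62]
  i=7: D_i=min(5*3^7,62)=62, bounds=[0,62]
  i=8: D_i=min(5*3^8,62)=62, bounds=[0,62]

Answer: [0,5] [0,15] [0,45] [0,62] [0,62] [0,62] [0,62] [0,62] [0,62]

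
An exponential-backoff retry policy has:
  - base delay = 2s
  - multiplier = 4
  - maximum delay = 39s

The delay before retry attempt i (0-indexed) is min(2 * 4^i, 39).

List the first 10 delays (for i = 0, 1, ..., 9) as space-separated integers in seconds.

Computing each delay:
  i=0: min(2*4^0, 39) = 2
  i=1: min(2*4^1, 39) = 8
  i=2: min(2*4^2, 39) = 32
  i=3: min(2*4^3, 39) = 39
  i=4: min(2*4^4, 39) = 39
  i=5: min(2*4^5, 39) = 39
  i=6: min(2*4^6, 39) = 39
  i=7: min(2*4^7, 39) = 39
  i=8: min(2*4^8, 39) = 39
  i=9: min(2*4^9, 39) = 39

Answer: 2 8 32 39 39 39 39 39 39 39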